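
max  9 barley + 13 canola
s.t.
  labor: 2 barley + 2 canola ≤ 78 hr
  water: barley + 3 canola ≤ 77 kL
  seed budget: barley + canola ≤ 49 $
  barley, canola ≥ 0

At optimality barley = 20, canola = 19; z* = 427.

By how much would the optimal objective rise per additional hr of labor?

At the optimum: labor uses 78 of 78 (binding); water uses 77 of 77 (binding); seed budget uses 39 of 49 (slack = 10).
Since seed budget is not tight, its dual is 0.
Dual feasibility on the basic columns requires 2·y_labor + 1·y_water = 9, 2·y_labor + 3·y_water = 13.
→ y_labor = 3.5 and y_water = 2.
Shadow price of labor = 3.5.

3.5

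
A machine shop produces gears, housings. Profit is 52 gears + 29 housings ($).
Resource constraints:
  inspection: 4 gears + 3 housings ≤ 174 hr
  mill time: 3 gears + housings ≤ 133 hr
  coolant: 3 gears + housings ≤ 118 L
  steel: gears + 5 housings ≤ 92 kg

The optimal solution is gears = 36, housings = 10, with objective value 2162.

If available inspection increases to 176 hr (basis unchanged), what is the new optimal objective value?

2176

Binding: inspection and coolant. Non-binding: mill time (15 unused), steel (6 unused).
Slack constraints have shadow price 0 (complementary slackness).
Dual feasibility on the basic columns requires 4·y_inspection + 3·y_coolant = 52, 3·y_inspection + 1·y_coolant = 29.
This yields shadow prices y_inspection = 7, y_coolant = 8.
Δz = y_inspection·Δb = 7 × (2) = 14, so new z* = 2162 + 14 = 2176.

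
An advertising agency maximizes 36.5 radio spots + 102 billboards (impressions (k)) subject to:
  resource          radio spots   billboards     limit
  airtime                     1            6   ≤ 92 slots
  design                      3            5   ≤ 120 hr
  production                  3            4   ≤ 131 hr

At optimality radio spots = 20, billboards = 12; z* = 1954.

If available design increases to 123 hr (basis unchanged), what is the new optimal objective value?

1981

Check each constraint at x*: airtime 92/92 (tight); design 120/120 (tight); production 108/131 (slack 23).
Since production is not tight, its dual is 0.
Dual feasibility on the basic columns requires 1·y_airtime + 3·y_design = 36.5, 6·y_airtime + 5·y_design = 102.
This yields shadow prices y_airtime = 9.5, y_design = 9.
Δz = y_design·Δb = 9 × (3) = 27, so new z* = 1954 + 27 = 1981.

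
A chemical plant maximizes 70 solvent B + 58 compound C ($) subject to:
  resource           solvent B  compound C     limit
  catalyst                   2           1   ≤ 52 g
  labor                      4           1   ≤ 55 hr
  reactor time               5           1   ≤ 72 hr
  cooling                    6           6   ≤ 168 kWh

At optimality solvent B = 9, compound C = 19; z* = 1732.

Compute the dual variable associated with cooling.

Binding: labor and cooling. Non-binding: catalyst (15 unused), reactor time (8 unused).
By complementary slackness, y = 0 for the non-binding constraints.
From A_Bᵀ y = c: 4·y_labor + 6·y_cooling = 70; 1·y_labor + 6·y_cooling = 58.
This yields shadow prices y_labor = 4, y_cooling = 9.
Shadow price of cooling = 9.

9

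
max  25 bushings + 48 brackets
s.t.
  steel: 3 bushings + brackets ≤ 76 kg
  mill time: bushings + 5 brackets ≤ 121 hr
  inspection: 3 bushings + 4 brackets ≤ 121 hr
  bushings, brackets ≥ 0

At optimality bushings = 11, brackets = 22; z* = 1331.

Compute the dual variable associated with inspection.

At the optimum: steel uses 55 of 76 (slack = 21); mill time uses 121 of 121 (binding); inspection uses 121 of 121 (binding).
Slack constraints have shadow price 0 (complementary slackness).
From A_Bᵀ y = c: 1·y_mill time + 3·y_inspection = 25; 5·y_mill time + 4·y_inspection = 48.
This yields shadow prices y_mill time = 4, y_inspection = 7.
Shadow price of inspection = 7.

7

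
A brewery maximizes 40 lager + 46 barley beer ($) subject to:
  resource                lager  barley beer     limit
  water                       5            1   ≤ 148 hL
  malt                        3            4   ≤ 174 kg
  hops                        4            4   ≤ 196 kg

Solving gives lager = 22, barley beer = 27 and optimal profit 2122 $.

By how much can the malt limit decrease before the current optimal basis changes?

Binding constraints: malt, hops. The basis is B = [[3,4],[4,4]] with det -4.
Per unit decrease in malt, x* moves by d = (1, -1).
The basis stays optimal until water becomes binding; allowable decrease = 2.75 kg.

2.75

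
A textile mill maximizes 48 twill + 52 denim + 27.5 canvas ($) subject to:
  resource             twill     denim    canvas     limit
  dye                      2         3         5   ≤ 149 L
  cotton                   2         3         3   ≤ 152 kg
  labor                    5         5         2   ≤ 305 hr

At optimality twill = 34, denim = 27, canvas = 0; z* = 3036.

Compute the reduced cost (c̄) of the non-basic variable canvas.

-8.5

Check each constraint at x*: dye 149/149 (tight); cotton 149/152 (slack 3); labor 305/305 (tight).
Slack constraints have shadow price 0 (complementary slackness).
The binding rows give the dual system: 2·y_dye + 5·y_labor = 48 and 3·y_dye + 5·y_labor = 52.
→ y_dye = 4 and y_labor = 8.
Reduced cost of canvas: c₃ − yᵀa₃ = 27.5 − (4·5 + 8·2) = 27.5 − 36 = -8.5.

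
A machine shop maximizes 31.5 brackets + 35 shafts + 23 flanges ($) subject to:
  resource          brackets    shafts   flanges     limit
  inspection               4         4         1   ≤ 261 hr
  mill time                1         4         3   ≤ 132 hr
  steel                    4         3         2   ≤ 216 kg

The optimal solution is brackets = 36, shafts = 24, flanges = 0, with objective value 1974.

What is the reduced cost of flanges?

Check each constraint at x*: inspection 240/261 (slack 21); mill time 132/132 (tight); steel 216/216 (tight).
Since inspection is not tight, its dual is 0.
Dual feasibility on the basic columns requires 1·y_mill time + 4·y_steel = 31.5, 4·y_mill time + 3·y_steel = 35.
→ y_mill time = 3.5 and y_steel = 7.
Reduced cost of flanges: c₃ − yᵀa₃ = 23 − (3.5·3 + 7·2) = 23 − 24.5 = -1.5.

-1.5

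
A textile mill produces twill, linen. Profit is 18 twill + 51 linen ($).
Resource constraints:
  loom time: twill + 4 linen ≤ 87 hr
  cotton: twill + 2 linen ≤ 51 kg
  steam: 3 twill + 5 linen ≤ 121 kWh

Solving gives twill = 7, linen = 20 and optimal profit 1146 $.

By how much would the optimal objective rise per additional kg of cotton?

0

Binding: loom time and steam. Non-binding: cotton (4 unused).
By complementary slackness, y = 0 for the non-binding constraint.
Dual feasibility on the basic columns requires 1·y_loom time + 3·y_steam = 18, 4·y_loom time + 5·y_steam = 51.
Solving: y_loom time = 9, y_steam = 3.
Shadow price of cotton = 0.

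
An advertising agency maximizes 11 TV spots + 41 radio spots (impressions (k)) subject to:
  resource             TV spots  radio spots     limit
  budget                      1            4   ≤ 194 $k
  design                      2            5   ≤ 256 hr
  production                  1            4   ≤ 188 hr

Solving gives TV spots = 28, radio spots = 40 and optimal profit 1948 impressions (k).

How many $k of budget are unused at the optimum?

budget used = 1·28 + 4·40 = 188; slack = 194 − 188 = 6.

6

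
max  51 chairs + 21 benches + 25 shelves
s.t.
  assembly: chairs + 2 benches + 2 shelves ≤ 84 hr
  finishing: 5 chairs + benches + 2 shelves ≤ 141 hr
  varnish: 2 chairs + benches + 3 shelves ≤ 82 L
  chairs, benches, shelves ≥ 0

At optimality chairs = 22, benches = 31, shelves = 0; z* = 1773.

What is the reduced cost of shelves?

Check each constraint at x*: assembly 84/84 (tight); finishing 141/141 (tight); varnish 75/82 (slack 7).
Slack constraints have shadow price 0 (complementary slackness).
Dual feasibility on the basic columns requires 1·y_assembly + 5·y_finishing = 51, 2·y_assembly + 1·y_finishing = 21.
This yields shadow prices y_assembly = 6, y_finishing = 9.
Reduced cost of shelves: c₃ − yᵀa₃ = 25 − (6·2 + 9·2) = 25 − 30 = -5.

-5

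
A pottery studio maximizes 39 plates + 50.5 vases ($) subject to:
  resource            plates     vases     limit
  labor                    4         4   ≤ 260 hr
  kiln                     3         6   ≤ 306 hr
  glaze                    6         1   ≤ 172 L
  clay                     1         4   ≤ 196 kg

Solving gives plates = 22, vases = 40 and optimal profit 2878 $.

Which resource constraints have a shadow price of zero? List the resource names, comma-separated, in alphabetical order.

labor: 248/260 (slack 12)
kiln: 306/306 (binding)
glaze: 172/172 (binding)
clay: 182/196 (slack 14)
By complementary slackness, a constraint with positive slack has shadow price 0 → clay, labor.

clay, labor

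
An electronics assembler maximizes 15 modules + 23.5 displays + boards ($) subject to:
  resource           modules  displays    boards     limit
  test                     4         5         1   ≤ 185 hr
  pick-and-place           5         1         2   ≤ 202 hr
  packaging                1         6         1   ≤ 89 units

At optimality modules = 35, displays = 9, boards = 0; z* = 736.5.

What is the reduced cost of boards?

-3.5

Check each constraint at x*: test 185/185 (tight); pick-and-place 184/202 (slack 18); packaging 89/89 (tight).
Since pick-and-place is not tight, its dual is 0.
The binding rows give the dual system: 4·y_test + 1·y_packaging = 15 and 5·y_test + 6·y_packaging = 23.5.
This yields shadow prices y_test = 3.5, y_packaging = 1.
Reduced cost of boards: c₃ − yᵀa₃ = 1 − (3.5·1 + 1·1) = 1 − 4.5 = -3.5.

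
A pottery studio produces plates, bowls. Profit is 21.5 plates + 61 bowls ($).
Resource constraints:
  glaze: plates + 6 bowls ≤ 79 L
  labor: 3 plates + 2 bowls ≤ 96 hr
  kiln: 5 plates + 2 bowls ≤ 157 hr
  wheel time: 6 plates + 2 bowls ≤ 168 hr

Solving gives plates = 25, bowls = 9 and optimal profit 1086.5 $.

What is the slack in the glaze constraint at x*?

glaze used = 1·25 + 6·9 = 79; slack = 79 − 79 = 0.

0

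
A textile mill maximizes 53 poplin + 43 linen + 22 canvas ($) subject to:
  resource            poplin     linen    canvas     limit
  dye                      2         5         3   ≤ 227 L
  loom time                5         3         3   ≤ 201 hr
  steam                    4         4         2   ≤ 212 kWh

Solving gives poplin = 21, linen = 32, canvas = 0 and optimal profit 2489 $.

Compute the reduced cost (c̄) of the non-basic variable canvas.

Check each constraint at x*: dye 202/227 (slack 25); loom time 201/201 (tight); steam 212/212 (tight).
By complementary slackness, y = 0 for the non-binding constraint.
Dual feasibility on the basic columns requires 5·y_loom time + 4·y_steam = 53, 3·y_loom time + 4·y_steam = 43.
Solving: y_loom time = 5, y_steam = 7.
Reduced cost of canvas: c₃ − yᵀa₃ = 22 − (5·3 + 7·2) = 22 − 29 = -7.

-7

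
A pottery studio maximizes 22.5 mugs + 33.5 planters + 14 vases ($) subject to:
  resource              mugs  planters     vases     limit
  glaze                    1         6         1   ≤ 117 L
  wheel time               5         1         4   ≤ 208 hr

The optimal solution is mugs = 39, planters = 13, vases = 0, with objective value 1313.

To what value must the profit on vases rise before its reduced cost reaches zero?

Check each constraint at x*: glaze 117/117 (tight); wheel time 208/208 (tight).
From A_Bᵀ y = c: 1·y_glaze + 5·y_wheel time = 22.5; 6·y_glaze + 1·y_wheel time = 33.5.
→ y_glaze = 5 and y_wheel time = 3.5.
vases enters the basis when its profit ≥ yᵀa₃ = 5·1 + 3.5·4 = 19.

19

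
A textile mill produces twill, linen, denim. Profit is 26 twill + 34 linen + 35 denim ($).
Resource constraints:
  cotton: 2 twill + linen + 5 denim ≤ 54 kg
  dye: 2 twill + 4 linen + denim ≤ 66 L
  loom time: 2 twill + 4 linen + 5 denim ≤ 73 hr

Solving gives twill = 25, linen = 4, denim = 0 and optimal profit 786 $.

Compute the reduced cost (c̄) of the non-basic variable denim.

Check each constraint at x*: cotton 54/54 (tight); dye 66/66 (tight); loom time 66/73 (slack 7).
Since loom time is not tight, its dual is 0.
Dual feasibility on the basic columns requires 2·y_cotton + 2·y_dye = 26, 1·y_cotton + 4·y_dye = 34.
→ y_cotton = 6 and y_dye = 7.
Reduced cost of denim: c₃ − yᵀa₃ = 35 − (6·5 + 7·1) = 35 − 37 = -2.

-2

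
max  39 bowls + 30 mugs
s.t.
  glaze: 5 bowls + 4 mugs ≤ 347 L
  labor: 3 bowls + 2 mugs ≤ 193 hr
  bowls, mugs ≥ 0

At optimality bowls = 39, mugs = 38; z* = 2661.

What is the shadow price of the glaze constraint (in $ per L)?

At the optimum: glaze uses 347 of 347 (binding); labor uses 193 of 193 (binding).
The binding rows give the dual system: 5·y_glaze + 3·y_labor = 39 and 4·y_glaze + 2·y_labor = 30.
This yields shadow prices y_glaze = 6, y_labor = 3.
Shadow price of glaze = 6.

6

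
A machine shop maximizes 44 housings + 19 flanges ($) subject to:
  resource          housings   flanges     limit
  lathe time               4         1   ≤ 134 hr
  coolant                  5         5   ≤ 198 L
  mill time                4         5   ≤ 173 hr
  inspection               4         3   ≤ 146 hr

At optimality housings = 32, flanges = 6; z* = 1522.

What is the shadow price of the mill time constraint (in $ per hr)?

Binding: lathe time and inspection. Non-binding: coolant (8 unused), mill time (15 unused).
By complementary slackness, y = 0 for the non-binding constraints.
The binding rows give the dual system: 4·y_lathe time + 4·y_inspection = 44 and 1·y_lathe time + 3·y_inspection = 19.
Solving: y_lathe time = 7, y_inspection = 4.
Shadow price of mill time = 0.

0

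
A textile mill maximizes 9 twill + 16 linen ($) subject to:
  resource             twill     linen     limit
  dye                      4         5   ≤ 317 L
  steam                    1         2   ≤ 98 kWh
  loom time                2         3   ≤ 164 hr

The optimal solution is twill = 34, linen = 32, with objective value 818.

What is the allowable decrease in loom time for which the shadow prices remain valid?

Binding constraints: steam, loom time. The basis is B = [[1,2],[2,3]] with det -1.
Per unit decrease in loom time, x* moves by d = (-2, 1).
The basis stays optimal until twill reaches 0; allowable decrease = 17 hr.

17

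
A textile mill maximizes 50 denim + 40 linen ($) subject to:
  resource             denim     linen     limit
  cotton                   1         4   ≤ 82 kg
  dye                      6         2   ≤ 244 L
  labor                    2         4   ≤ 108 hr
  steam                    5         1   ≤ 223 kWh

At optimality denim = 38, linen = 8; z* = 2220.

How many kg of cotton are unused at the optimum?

12

cotton used = 1·38 + 4·8 = 70; slack = 82 − 70 = 12.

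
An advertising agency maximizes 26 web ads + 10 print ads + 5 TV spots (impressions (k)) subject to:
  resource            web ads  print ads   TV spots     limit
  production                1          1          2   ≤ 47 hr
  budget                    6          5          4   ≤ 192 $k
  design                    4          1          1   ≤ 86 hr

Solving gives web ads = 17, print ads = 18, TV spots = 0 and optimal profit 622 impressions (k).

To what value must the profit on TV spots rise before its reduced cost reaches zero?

9

Check each constraint at x*: production 35/47 (slack 12); budget 192/192 (tight); design 86/86 (tight).
Since production is not tight, its dual is 0.
Dual feasibility on the basic columns requires 6·y_budget + 4·y_design = 26, 5·y_budget + 1·y_design = 10.
→ y_budget = 1 and y_design = 5.
TV spots enters the basis when its profit ≥ yᵀa₃ = 1·4 + 5·1 = 9.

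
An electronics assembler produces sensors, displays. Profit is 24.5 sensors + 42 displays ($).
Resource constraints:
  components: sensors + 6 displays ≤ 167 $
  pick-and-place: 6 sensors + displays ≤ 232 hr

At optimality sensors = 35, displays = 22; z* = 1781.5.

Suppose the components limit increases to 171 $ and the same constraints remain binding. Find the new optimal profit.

1807.5

At the optimum: components uses 167 of 167 (binding); pick-and-place uses 232 of 232 (binding).
Dual feasibility on the basic columns requires 1·y_components + 6·y_pick-and-place = 24.5, 6·y_components + 1·y_pick-and-place = 42.
→ y_components = 6.5 and y_pick-and-place = 3.
Δz = y_components·Δb = 6.5 × (4) = 26, so new z* = 1781.5 + 26 = 1807.5.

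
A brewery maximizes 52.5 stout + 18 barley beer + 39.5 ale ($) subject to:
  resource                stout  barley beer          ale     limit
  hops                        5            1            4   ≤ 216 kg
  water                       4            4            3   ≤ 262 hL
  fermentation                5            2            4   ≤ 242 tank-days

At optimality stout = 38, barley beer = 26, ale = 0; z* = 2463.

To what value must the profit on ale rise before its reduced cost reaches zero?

At the optimum: hops uses 216 of 216 (binding); water uses 256 of 262 (slack = 6); fermentation uses 242 of 242 (binding).
Slack constraints have shadow price 0 (complementary slackness).
From A_Bᵀ y = c: 5·y_hops + 5·y_fermentation = 52.5; 1·y_hops + 2·y_fermentation = 18.
This yields shadow prices y_hops = 3, y_fermentation = 7.5.
ale enters the basis when its profit ≥ yᵀa₃ = 3·4 + 7.5·4 = 42.

42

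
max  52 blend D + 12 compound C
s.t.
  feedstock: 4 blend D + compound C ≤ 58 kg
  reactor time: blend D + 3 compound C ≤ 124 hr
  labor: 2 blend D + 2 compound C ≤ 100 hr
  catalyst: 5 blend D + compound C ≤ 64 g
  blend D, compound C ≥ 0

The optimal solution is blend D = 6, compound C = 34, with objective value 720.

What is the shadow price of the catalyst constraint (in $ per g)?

4

At the optimum: feedstock uses 58 of 58 (binding); reactor time uses 108 of 124 (slack = 16); labor uses 80 of 100 (slack = 20); catalyst uses 64 of 64 (binding).
Since reactor time, labor are not tight, their duals are 0.
Dual feasibility on the basic columns requires 4·y_feedstock + 5·y_catalyst = 52, 1·y_feedstock + 1·y_catalyst = 12.
Solving: y_feedstock = 8, y_catalyst = 4.
Shadow price of catalyst = 4.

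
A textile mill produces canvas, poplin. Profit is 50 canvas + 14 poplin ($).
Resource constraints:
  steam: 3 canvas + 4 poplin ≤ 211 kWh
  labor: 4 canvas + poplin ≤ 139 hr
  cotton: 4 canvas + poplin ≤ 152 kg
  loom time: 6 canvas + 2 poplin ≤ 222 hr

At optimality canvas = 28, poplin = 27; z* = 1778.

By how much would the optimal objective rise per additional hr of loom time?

At the optimum: steam uses 192 of 211 (slack = 19); labor uses 139 of 139 (binding); cotton uses 139 of 152 (slack = 13); loom time uses 222 of 222 (binding).
Slack constraints have shadow price 0 (complementary slackness).
The binding rows give the dual system: 4·y_labor + 6·y_loom time = 50 and 1·y_labor + 2·y_loom time = 14.
Solving: y_labor = 8, y_loom time = 3.
Shadow price of loom time = 3.

3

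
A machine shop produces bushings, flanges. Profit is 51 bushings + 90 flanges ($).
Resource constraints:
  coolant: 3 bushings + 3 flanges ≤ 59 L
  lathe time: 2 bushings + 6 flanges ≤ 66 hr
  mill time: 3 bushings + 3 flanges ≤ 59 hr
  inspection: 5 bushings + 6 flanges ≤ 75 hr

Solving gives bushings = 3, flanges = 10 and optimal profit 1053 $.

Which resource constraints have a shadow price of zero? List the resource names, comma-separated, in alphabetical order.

coolant: 39/59 (slack 20)
lathe time: 66/66 (binding)
mill time: 39/59 (slack 20)
inspection: 75/75 (binding)
By complementary slackness, a constraint with positive slack has shadow price 0 → coolant, mill time.

coolant, mill time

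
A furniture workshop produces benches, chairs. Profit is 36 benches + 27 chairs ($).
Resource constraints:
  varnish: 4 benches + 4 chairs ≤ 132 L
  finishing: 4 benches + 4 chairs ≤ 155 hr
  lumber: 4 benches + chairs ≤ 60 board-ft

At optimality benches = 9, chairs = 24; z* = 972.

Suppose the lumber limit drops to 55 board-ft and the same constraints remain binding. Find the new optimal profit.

957

Check each constraint at x*: varnish 132/132 (tight); finishing 132/155 (slack 23); lumber 60/60 (tight).
By complementary slackness, y = 0 for the non-binding constraint.
Dual feasibility on the basic columns requires 4·y_varnish + 4·y_lumber = 36, 4·y_varnish + 1·y_lumber = 27.
This yields shadow prices y_varnish = 6, y_lumber = 3.
Δz = y_lumber·Δb = 3 × (-5) = -15, so new z* = 972 − 15 = 957.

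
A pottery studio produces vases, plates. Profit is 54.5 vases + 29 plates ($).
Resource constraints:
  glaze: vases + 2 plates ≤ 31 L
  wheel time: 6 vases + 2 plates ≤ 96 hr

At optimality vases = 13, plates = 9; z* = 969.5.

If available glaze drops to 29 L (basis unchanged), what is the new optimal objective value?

At the optimum: glaze uses 31 of 31 (binding); wheel time uses 96 of 96 (binding).
From A_Bᵀ y = c: 1·y_glaze + 6·y_wheel time = 54.5; 2·y_glaze + 2·y_wheel time = 29.
→ y_glaze = 6.5 and y_wheel time = 8.
Δz = y_glaze·Δb = 6.5 × (-2) = -13, so new z* = 969.5 − 13 = 956.5.

956.5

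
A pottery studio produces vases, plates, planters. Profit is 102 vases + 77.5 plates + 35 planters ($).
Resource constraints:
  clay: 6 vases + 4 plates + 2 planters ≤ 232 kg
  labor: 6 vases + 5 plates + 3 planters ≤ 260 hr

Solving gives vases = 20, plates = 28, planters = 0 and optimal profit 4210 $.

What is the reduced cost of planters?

-8.5

At the optimum: clay uses 232 of 232 (binding); labor uses 260 of 260 (binding).
From A_Bᵀ y = c: 6·y_clay + 6·y_labor = 102; 4·y_clay + 5·y_labor = 77.5.
This yields shadow prices y_clay = 7.5, y_labor = 9.5.
Reduced cost of planters: c₃ − yᵀa₃ = 35 − (7.5·2 + 9.5·3) = 35 − 43.5 = -8.5.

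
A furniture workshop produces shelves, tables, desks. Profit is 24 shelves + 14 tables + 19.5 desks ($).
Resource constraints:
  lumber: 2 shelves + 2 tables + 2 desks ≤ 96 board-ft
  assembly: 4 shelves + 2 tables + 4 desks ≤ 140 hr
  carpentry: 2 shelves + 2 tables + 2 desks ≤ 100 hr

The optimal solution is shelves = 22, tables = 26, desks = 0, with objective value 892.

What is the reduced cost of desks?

-4.5

Check each constraint at x*: lumber 96/96 (tight); assembly 140/140 (tight); carpentry 96/100 (slack 4).
By complementary slackness, y = 0 for the non-binding constraint.
Dual feasibility on the basic columns requires 2·y_lumber + 4·y_assembly = 24, 2·y_lumber + 2·y_assembly = 14.
→ y_lumber = 2 and y_assembly = 5.
Reduced cost of desks: c₃ − yᵀa₃ = 19.5 − (2·2 + 5·4) = 19.5 − 24 = -4.5.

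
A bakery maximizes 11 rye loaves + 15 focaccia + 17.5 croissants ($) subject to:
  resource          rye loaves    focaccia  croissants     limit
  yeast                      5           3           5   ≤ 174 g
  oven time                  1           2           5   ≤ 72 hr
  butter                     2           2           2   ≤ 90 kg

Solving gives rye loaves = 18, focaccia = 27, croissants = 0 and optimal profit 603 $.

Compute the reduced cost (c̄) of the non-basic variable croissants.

-9.5

At the optimum: yeast uses 171 of 174 (slack = 3); oven time uses 72 of 72 (binding); butter uses 90 of 90 (binding).
Slack constraints have shadow price 0 (complementary slackness).
Dual feasibility on the basic columns requires 1·y_oven time + 2·y_butter = 11, 2·y_oven time + 2·y_butter = 15.
Solving: y_oven time = 4, y_butter = 3.5.
Reduced cost of croissants: c₃ − yᵀa₃ = 17.5 − (4·5 + 3.5·2) = 17.5 − 27 = -9.5.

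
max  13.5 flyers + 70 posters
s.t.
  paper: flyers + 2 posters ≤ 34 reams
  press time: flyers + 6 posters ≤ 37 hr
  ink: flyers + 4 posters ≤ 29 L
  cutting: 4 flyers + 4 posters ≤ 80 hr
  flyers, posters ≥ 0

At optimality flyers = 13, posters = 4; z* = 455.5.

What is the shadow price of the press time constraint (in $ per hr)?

Check each constraint at x*: paper 21/34 (slack 13); press time 37/37 (tight); ink 29/29 (tight); cutting 68/80 (slack 12).
By complementary slackness, y = 0 for the non-binding constraints.
From A_Bᵀ y = c: 1·y_press time + 1·y_ink = 13.5; 6·y_press time + 4·y_ink = 70.
Solving: y_press time = 8, y_ink = 5.5.
Shadow price of press time = 8.

8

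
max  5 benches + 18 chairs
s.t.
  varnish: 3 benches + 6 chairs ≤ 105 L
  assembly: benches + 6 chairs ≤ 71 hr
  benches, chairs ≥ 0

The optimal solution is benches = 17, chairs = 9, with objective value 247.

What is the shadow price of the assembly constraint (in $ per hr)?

2

At the optimum: varnish uses 105 of 105 (binding); assembly uses 71 of 71 (binding).
Dual feasibility on the basic columns requires 3·y_varnish + 1·y_assembly = 5, 6·y_varnish + 6·y_assembly = 18.
This yields shadow prices y_varnish = 1, y_assembly = 2.
Shadow price of assembly = 2.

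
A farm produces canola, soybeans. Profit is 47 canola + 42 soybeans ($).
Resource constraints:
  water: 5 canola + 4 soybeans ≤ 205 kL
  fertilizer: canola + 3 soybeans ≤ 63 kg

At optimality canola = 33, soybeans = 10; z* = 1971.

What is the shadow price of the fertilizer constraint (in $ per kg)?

2

At the optimum: water uses 205 of 205 (binding); fertilizer uses 63 of 63 (binding).
From A_Bᵀ y = c: 5·y_water + 1·y_fertilizer = 47; 4·y_water + 3·y_fertilizer = 42.
This yields shadow prices y_water = 9, y_fertilizer = 2.
Shadow price of fertilizer = 2.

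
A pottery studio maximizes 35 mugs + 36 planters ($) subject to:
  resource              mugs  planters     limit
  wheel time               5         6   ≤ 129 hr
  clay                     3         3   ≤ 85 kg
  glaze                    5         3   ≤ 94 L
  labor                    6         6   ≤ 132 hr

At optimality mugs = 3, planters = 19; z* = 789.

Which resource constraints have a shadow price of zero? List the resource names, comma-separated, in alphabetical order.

clay, glaze

wheel time: 129/129 (binding)
clay: 66/85 (slack 19)
glaze: 72/94 (slack 22)
labor: 132/132 (binding)
By complementary slackness, a constraint with positive slack has shadow price 0 → clay, glaze.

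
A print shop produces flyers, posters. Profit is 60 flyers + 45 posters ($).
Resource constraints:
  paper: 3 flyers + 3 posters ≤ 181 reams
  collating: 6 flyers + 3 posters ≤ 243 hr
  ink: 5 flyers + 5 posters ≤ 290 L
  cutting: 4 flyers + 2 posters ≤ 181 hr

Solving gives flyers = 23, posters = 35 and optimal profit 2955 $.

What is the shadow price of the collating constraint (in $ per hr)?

5

Binding: collating and ink. Non-binding: paper (7 unused), cutting (19 unused).
Slack constraints have shadow price 0 (complementary slackness).
The binding rows give the dual system: 6·y_collating + 5·y_ink = 60 and 3·y_collating + 5·y_ink = 45.
Solving: y_collating = 5, y_ink = 6.
Shadow price of collating = 5.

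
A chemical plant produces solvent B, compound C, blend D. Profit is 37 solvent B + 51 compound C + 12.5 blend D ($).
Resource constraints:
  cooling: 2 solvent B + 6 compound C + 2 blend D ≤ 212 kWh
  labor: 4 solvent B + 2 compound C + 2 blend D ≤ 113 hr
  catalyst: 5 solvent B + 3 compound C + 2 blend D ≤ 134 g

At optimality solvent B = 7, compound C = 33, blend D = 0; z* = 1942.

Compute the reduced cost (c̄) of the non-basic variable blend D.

-9.5

Binding: cooling and catalyst. Non-binding: labor (19 unused).
Slack constraints have shadow price 0 (complementary slackness).
From A_Bᵀ y = c: 2·y_cooling + 5·y_catalyst = 37; 6·y_cooling + 3·y_catalyst = 51.
Solving: y_cooling = 6, y_catalyst = 5.
Reduced cost of blend D: c₃ − yᵀa₃ = 12.5 − (6·2 + 5·2) = 12.5 − 22 = -9.5.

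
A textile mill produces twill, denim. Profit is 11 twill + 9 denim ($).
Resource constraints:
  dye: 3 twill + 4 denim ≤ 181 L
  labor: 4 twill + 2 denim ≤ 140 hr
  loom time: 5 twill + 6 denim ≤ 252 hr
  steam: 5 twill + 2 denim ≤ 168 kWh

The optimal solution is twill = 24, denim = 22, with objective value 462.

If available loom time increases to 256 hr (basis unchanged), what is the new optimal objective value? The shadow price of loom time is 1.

Δb = 4, so new z* = 462 + (1)·(4) = 462 + 4 = 466.

466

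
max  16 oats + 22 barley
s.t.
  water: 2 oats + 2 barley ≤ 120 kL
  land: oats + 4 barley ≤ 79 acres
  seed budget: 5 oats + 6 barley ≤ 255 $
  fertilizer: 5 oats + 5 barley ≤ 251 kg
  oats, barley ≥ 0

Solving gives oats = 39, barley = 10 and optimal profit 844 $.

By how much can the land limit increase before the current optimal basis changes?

91

Binding constraints: land, seed budget. The basis is B = [[1,4],[5,6]] with det -14.
Per unit increase in land, x* moves by d = (-0.4286, 0.3571).
The basis stays optimal until oats reaches 0; allowable increase = 91 acres.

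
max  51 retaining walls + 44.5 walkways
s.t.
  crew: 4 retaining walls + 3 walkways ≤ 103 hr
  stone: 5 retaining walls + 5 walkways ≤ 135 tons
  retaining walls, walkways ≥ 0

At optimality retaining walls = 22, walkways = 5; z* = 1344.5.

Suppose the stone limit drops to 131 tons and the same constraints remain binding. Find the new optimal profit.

1324.5

Check each constraint at x*: crew 103/103 (tight); stone 135/135 (tight).
The binding rows give the dual system: 4·y_crew + 5·y_stone = 51 and 3·y_crew + 5·y_stone = 44.5.
Solving: y_crew = 6.5, y_stone = 5.
Δz = y_stone·Δb = 5 × (-4) = -20, so new z* = 1344.5 − 20 = 1324.5.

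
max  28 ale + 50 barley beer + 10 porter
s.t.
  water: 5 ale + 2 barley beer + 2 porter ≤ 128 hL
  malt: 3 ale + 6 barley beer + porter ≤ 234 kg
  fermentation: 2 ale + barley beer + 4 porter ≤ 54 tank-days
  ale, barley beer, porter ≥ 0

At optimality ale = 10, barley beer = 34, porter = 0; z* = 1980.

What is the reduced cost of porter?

-6

Check each constraint at x*: water 118/128 (slack 10); malt 234/234 (tight); fermentation 54/54 (tight).
Slack constraints have shadow price 0 (complementary slackness).
The binding rows give the dual system: 3·y_malt + 2·y_fermentation = 28 and 6·y_malt + 1·y_fermentation = 50.
This yields shadow prices y_malt = 8, y_fermentation = 2.
Reduced cost of porter: c₃ − yᵀa₃ = 10 − (8·1 + 2·4) = 10 − 16 = -6.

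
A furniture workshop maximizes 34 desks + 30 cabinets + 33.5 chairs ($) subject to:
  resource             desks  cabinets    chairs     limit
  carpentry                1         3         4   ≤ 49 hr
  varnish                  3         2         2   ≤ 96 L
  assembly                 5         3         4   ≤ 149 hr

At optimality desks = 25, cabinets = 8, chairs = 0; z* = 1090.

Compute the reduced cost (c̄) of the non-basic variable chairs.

-6.5

At the optimum: carpentry uses 49 of 49 (binding); varnish uses 91 of 96 (slack = 5); assembly uses 149 of 149 (binding).
Slack constraints have shadow price 0 (complementary slackness).
Dual feasibility on the basic columns requires 1·y_carpentry + 5·y_assembly = 34, 3·y_carpentry + 3·y_assembly = 30.
Solving: y_carpentry = 4, y_assembly = 6.
Reduced cost of chairs: c₃ − yᵀa₃ = 33.5 − (4·4 + 6·4) = 33.5 − 40 = -6.5.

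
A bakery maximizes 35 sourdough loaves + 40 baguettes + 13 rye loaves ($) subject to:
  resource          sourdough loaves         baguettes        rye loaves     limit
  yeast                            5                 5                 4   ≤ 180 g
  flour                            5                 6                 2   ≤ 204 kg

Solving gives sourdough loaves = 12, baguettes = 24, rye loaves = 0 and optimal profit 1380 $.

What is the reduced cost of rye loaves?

Check each constraint at x*: yeast 180/180 (tight); flour 204/204 (tight).
Dual feasibility on the basic columns requires 5·y_yeast + 5·y_flour = 35, 5·y_yeast + 6·y_flour = 40.
→ y_yeast = 2 and y_flour = 5.
Reduced cost of rye loaves: c₃ − yᵀa₃ = 13 − (2·4 + 5·2) = 13 − 18 = -5.

-5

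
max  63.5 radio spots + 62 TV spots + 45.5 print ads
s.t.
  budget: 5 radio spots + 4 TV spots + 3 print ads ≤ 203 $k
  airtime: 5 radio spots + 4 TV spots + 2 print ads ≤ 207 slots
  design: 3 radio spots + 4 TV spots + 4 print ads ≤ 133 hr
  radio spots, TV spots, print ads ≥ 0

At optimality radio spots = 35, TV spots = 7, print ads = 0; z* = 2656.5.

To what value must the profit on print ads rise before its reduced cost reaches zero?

Binding: budget and design. Non-binding: airtime (4 unused).
Since airtime is not tight, its dual is 0.
Dual feasibility on the basic columns requires 5·y_budget + 3·y_design = 63.5, 4·y_budget + 4·y_design = 62.
This yields shadow prices y_budget = 8.5, y_design = 7.
print ads enters the basis when its profit ≥ yᵀa₃ = 8.5·3 + 7·4 = 53.5.

53.5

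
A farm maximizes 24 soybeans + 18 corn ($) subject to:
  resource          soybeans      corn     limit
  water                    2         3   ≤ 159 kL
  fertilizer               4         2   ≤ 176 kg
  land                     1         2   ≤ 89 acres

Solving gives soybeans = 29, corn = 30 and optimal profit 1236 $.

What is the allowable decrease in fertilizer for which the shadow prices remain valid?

87

Binding constraints: fertilizer, land. The basis is B = [[4,2],[1,2]] with det 6.
Per unit decrease in fertilizer, x* moves by d = (-0.3333, 0.1667).
The basis stays optimal until soybeans reaches 0; allowable decrease = 87 kg.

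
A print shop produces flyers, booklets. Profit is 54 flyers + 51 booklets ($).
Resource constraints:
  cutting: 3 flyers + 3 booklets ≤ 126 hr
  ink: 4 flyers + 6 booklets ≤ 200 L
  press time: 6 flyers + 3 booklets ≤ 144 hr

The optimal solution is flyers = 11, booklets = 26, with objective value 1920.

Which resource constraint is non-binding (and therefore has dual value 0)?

cutting

cutting: 111/126 (slack 15)
ink: 200/200 (binding)
press time: 144/144 (binding)
By complementary slackness, a constraint with positive slack has shadow price 0 → cutting.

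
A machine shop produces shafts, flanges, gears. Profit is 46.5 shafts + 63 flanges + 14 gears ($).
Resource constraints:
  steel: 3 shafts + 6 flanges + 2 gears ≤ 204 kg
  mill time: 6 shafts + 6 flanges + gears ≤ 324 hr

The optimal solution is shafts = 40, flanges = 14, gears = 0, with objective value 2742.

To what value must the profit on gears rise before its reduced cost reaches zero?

At the optimum: steel uses 204 of 204 (binding); mill time uses 324 of 324 (binding).
From A_Bᵀ y = c: 3·y_steel + 6·y_mill time = 46.5; 6·y_steel + 6·y_mill time = 63.
This yields shadow prices y_steel = 5.5, y_mill time = 5.
gears enters the basis when its profit ≥ yᵀa₃ = 5.5·2 + 5·1 = 16.

16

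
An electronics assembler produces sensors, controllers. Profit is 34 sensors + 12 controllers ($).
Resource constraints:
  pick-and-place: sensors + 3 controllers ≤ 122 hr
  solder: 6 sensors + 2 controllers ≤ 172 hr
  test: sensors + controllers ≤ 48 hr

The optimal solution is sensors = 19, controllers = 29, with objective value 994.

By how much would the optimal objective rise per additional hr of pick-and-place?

0

Binding: solder and test. Non-binding: pick-and-place (16 unused).
Since pick-and-place is not tight, its dual is 0.
The binding rows give the dual system: 6·y_solder + 1·y_test = 34 and 2·y_solder + 1·y_test = 12.
→ y_solder = 5.5 and y_test = 1.
Shadow price of pick-and-place = 0.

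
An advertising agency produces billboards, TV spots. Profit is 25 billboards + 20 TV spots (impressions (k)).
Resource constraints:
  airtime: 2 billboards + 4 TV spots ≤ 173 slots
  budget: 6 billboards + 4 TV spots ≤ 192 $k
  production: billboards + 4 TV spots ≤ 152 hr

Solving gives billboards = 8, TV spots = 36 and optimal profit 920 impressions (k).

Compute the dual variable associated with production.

Check each constraint at x*: airtime 160/173 (slack 13); budget 192/192 (tight); production 152/152 (tight).
By complementary slackness, y = 0 for the non-binding constraint.
From A_Bᵀ y = c: 6·y_budget + 1·y_production = 25; 4·y_budget + 4·y_production = 20.
→ y_budget = 4 and y_production = 1.
Shadow price of production = 1.

1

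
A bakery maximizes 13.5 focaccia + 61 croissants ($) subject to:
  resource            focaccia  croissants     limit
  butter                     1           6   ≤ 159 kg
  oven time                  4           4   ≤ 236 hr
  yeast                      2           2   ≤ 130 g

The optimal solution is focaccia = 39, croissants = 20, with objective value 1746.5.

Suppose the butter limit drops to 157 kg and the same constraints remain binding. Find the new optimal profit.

1727.5

At the optimum: butter uses 159 of 159 (binding); oven time uses 236 of 236 (binding); yeast uses 118 of 130 (slack = 12).
Slack constraints have shadow price 0 (complementary slackness).
From A_Bᵀ y = c: 1·y_butter + 4·y_oven time = 13.5; 6·y_butter + 4·y_oven time = 61.
→ y_butter = 9.5 and y_oven time = 1.
Δz = y_butter·Δb = 9.5 × (-2) = -19, so new z* = 1746.5 − 19 = 1727.5.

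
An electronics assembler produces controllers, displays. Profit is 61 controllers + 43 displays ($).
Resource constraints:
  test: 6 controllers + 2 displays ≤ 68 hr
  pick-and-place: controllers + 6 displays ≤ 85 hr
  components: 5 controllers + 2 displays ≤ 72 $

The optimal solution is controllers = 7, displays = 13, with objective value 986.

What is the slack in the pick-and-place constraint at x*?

0

pick-and-place used = 1·7 + 6·13 = 85; slack = 85 − 85 = 0.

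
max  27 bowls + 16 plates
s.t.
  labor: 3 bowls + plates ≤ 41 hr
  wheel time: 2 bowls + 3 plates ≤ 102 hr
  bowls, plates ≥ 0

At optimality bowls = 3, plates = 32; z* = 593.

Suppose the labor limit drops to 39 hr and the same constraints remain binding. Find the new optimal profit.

At the optimum: labor uses 41 of 41 (binding); wheel time uses 102 of 102 (binding).
Dual feasibility on the basic columns requires 3·y_labor + 2·y_wheel time = 27, 1·y_labor + 3·y_wheel time = 16.
Solving: y_labor = 7, y_wheel time = 3.
Δz = y_labor·Δb = 7 × (-2) = -14, so new z* = 593 − 14 = 579.

579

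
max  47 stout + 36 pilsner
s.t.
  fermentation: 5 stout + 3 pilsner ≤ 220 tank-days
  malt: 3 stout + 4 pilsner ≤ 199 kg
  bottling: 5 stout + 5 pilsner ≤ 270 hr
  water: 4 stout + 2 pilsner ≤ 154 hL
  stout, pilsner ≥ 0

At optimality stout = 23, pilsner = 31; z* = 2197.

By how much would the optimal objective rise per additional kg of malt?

Check each constraint at x*: fermentation 208/220 (slack 12); malt 193/199 (slack 6); bottling 270/270 (tight); water 154/154 (tight).
Since fermentation, malt are not tight, their duals are 0.
Dual feasibility on the basic columns requires 5·y_bottling + 4·y_water = 47, 5·y_bottling + 2·y_water = 36.
Solving: y_bottling = 5, y_water = 5.5.
Shadow price of malt = 0.

0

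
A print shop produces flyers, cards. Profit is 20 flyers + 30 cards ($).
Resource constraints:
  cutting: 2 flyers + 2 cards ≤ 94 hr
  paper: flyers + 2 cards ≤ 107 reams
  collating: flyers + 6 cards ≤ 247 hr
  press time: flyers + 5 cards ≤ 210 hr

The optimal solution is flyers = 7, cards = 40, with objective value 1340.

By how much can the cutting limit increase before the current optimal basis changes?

30

Binding constraints: cutting, collating. The basis is B = [[2,2],[1,6]] with det 10.
Per unit increase in cutting, x* moves by d = (0.6, -0.1).
The basis stays optimal until press time becomes binding; allowable increase = 30 hr.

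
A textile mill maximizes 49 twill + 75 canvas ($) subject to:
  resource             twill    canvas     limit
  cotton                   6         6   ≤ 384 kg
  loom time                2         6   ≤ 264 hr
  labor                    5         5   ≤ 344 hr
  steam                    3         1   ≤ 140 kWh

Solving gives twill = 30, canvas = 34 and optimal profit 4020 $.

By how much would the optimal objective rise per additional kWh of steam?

Binding: cotton and loom time. Non-binding: labor (24 unused), steam (16 unused).
Since labor, steam are not tight, their duals are 0.
The binding rows give the dual system: 6·y_cotton + 2·y_loom time = 49 and 6·y_cotton + 6·y_loom time = 75.
Solving: y_cotton = 6, y_loom time = 6.5.
Shadow price of steam = 0.

0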